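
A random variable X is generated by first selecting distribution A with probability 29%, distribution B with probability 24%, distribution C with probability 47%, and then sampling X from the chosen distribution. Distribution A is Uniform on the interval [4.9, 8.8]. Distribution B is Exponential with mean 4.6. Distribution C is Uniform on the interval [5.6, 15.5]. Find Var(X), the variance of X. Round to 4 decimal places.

15.4964

Per component, A: μ=6.85, E[X²]=48.19; B: μ=4.6, E[X²]=42.32; C: μ=10.55, E[X²]=119.47.
E[X] = 0.29·6.85 + 0.24·4.6 + 0.47·10.55 = 8.049.
E[X²] = 0.29·48.19 + 0.24·42.32 + 0.47·119.47 = 80.2828.
Var(X) = E[X²] − (E[X])² = 80.2828 − 64.7864 = 15.4964.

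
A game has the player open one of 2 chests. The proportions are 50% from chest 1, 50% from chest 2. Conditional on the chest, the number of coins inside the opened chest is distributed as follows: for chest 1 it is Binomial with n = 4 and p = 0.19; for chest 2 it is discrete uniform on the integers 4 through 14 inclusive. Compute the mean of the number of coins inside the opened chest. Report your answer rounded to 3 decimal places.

4.880

Component means — 1: 0.76; 2: 9.
E[X] = 0.5·0.76 + 0.5·9 = 4.88.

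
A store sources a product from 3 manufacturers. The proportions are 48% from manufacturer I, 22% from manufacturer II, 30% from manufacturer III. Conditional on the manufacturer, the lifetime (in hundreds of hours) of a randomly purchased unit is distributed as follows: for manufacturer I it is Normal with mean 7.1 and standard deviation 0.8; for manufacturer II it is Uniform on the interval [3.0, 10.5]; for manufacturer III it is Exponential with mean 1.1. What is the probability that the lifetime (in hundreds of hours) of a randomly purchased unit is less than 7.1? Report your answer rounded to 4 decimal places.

0.6598

Conditional on each manufacturer, P(X < 7.1): I: 0.5; II: 0.546667; III: 0.998427.
By total probability, P(X < 7.1) = 0.48·0.5 + 0.22·0.546667 + 0.3·0.998427 = 0.659795.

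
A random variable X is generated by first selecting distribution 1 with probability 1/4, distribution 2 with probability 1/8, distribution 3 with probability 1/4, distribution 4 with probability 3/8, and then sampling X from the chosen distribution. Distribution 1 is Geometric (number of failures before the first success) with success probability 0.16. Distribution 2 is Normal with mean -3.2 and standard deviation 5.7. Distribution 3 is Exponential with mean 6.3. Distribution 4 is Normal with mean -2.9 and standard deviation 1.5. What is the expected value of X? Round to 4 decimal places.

Component means — 1: 5.25; 2: -3.2; 3: 6.3; 4: -2.9.
E[X] = 0.25·5.25 + 0.125·-3.2 + 0.25·6.3 + 0.375·-2.9 = 1.4.

1.4000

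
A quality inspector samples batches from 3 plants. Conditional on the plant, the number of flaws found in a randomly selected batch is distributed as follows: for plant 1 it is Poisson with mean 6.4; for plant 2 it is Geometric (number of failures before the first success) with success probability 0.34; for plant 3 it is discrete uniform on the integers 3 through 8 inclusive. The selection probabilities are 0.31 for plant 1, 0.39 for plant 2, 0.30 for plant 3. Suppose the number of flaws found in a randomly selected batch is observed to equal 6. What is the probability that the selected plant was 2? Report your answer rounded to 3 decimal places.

0.100

Likelihoods P(X=6 | ·): 1: 0.158585; 2: 0.0281023; 3: 0.166667.
Posterior ∝ prior × likelihood. Numerator for 2: 0.39·0.0281023 = 0.0109599.
Normalizing constant: 0.31·0.158585 + 0.39·0.0281023 + 0.3·0.166667 = 0.110121.
P(2 | observation) = 0.0109599 / 0.110121 = 0.0995258.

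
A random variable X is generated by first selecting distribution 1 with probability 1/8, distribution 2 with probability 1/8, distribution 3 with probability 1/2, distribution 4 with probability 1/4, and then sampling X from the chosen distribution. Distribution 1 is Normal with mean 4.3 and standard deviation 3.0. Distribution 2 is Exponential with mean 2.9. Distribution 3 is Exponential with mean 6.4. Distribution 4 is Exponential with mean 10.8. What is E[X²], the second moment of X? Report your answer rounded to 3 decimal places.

104.819

For each component E[X²] = Var + (mean)², giving 1: 27.49; 2: 16.82; 3: 81.92; 4: 233.28.
Overall E[X²] = 0.125·27.49 + 0.125·16.82 + 0.5·81.92 + 0.25·233.28 = 104.819.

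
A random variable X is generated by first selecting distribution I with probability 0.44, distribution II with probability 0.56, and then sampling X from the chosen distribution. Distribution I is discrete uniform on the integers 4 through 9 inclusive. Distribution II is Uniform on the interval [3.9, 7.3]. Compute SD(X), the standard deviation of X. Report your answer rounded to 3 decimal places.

Per component, I: μ=6.5, E[X²]=45.1667; II: μ=5.6, E[X²]=32.3233.
E[X] = 0.44·6.5 + 0.56·5.6 = 5.996.
E[X²] = 0.44·45.1667 + 0.56·32.3233 = 37.9744.
Var(X) = E[X²] − (E[X])² = 37.9744 − 35.952 = 2.02238.
SD(X) = √2.02238 = 1.42211.

1.422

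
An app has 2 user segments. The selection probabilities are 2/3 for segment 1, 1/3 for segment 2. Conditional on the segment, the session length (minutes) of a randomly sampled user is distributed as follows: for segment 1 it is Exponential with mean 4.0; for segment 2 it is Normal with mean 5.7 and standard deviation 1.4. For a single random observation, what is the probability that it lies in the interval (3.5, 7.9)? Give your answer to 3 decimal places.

Conditional on each segment, P(3.5 < X < 7.9): 1: 0.278101; 2: 0.883917.
By total probability, P(3.5 < X < 7.9) = 0.666667·0.278101 + 0.333333·0.883917 = 0.480039.

0.480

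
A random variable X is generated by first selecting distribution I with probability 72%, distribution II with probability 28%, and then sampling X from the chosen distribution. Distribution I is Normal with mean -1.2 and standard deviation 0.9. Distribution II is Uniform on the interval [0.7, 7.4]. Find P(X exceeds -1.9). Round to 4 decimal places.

0.8428

Conditional on each component, P(X > -1.9): I: 0.78165; II: 1.
By total probability, P(X > -1.9) = 0.72·0.78165 + 0.28·1 = 0.842788.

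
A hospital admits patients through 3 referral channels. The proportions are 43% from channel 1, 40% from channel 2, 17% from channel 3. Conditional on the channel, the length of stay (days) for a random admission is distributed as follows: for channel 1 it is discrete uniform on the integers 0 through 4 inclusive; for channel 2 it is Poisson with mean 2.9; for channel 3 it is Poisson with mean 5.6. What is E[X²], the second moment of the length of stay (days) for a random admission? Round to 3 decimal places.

For each component E[X²] = Var + (mean)², giving 1: 6; 2: 11.31; 3: 36.96.
Overall E[X²] = 0.43·6 + 0.4·11.31 + 0.17·36.96 = 13.3872.

13.387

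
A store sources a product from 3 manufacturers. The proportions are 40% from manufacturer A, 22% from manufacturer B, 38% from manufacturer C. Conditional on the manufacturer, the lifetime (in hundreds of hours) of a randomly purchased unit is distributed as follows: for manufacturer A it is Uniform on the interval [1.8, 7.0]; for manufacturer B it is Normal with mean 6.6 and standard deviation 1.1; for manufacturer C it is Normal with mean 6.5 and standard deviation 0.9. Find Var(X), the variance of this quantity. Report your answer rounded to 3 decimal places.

2.572

Per component, A: μ=4.4, E[X²]=21.6133; B: μ=6.6, E[X²]=44.77; C: μ=6.5, E[X²]=43.06.
E[X] = 0.4·4.4 + 0.22·6.6 + 0.38·6.5 = 5.682.
E[X²] = 0.4·21.6133 + 0.22·44.77 + 0.38·43.06 = 34.8575.
Var(X) = E[X²] − (E[X])² = 34.8575 − 32.2851 = 2.57241.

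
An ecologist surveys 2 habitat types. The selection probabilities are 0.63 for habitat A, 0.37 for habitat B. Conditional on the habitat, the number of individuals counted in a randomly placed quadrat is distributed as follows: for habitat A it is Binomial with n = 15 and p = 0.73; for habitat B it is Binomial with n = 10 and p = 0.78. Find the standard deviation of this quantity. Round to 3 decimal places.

2.193

Per component, A: μ=10.95, E[X²]=122.859; B: μ=7.8, E[X²]=62.556.
E[X] = 0.63·10.95 + 0.37·7.8 = 9.7845.
E[X²] = 0.63·122.859 + 0.37·62.556 = 100.547.
Var(X) = E[X²] − (E[X])² = 100.547 − 95.7364 = 4.81045.
SD(X) = √4.81045 = 2.19327.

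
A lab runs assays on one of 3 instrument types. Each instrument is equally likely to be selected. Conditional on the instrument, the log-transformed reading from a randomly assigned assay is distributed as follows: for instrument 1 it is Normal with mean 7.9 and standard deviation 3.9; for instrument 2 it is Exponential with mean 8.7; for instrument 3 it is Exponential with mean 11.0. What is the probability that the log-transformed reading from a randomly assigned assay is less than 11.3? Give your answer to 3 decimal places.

0.726

Conditional on each instrument, P(X < 11.3): 1: 0.80834; 2: 0.727155; 3: 0.642018.
By total probability, P(X < 11.3) = 0.333333·0.80834 + 0.333333·0.727155 + 0.333333·0.642018 = 0.725838.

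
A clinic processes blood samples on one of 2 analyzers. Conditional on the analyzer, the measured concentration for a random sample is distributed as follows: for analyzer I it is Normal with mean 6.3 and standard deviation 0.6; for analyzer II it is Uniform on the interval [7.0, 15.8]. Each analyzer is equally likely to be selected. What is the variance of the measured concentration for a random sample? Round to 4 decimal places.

Per component, I: μ=6.3, E[X²]=40.05; II: μ=11.4, E[X²]=136.413.
E[X] = 0.5·6.3 + 0.5·11.4 = 8.85.
E[X²] = 0.5·40.05 + 0.5·136.413 = 88.2317.
Var(X) = E[X²] − (E[X])² = 88.2317 − 78.3225 = 9.90917.

9.9092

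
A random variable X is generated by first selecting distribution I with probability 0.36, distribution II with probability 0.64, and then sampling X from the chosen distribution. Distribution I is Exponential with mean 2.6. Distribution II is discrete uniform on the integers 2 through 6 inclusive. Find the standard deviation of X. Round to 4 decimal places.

2.0409

Per component, I: μ=2.6, E[X²]=13.52; II: μ=4, E[X²]=18.
E[X] = 0.36·2.6 + 0.64·4 = 3.496.
E[X²] = 0.36·13.52 + 0.64·18 = 16.3872.
Var(X) = E[X²] − (E[X])² = 16.3872 − 12.222 = 4.16518.
SD(X) = √4.16518 = 2.04088.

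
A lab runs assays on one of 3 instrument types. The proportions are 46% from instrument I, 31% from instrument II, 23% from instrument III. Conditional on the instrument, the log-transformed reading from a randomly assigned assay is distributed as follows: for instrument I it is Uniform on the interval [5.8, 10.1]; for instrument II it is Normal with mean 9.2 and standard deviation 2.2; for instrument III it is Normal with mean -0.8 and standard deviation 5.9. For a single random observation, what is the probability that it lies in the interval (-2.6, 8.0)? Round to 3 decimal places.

Conditional on each instrument, P(-2.6 < X < 8.0): I: 0.511628; II: 0.29272; III: 0.551937.
By total probability, P(-2.6 < X < 8.0) = 0.46·0.511628 + 0.31·0.29272 + 0.23·0.551937 = 0.453038.

0.453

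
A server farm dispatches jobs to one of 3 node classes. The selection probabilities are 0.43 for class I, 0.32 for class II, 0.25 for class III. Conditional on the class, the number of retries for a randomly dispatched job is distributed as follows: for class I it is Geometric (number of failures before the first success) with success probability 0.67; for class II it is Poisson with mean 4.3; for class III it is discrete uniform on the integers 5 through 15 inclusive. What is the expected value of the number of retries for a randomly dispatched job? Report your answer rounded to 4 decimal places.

Component means — I: 0.492537; II: 4.3; III: 10.
E[X] = 0.43·0.492537 + 0.32·4.3 + 0.25·10 = 4.08779.

4.0878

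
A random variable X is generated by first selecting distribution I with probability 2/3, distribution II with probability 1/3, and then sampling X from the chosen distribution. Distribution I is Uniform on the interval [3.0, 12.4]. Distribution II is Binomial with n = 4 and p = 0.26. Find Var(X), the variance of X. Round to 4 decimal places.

15.0222

Per component, I: μ=7.7, E[X²]=66.6533; II: μ=1.04, E[X²]=1.8512.
E[X] = 0.666667·7.7 + 0.333333·1.04 = 5.48.
E[X²] = 0.666667·66.6533 + 0.333333·1.8512 = 45.0526.
Var(X) = E[X²] − (E[X])² = 45.0526 − 30.0304 = 15.0222.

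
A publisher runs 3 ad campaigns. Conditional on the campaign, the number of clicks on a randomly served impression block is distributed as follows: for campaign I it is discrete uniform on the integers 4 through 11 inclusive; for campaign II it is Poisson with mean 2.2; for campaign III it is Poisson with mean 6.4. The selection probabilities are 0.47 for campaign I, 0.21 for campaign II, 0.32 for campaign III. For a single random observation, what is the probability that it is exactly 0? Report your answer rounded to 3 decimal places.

Conditional on each campaign, P(X = 0): I: 0; II: 0.110803; III: 0.00166156.
By total probability, P(X = 0) = 0.47·0 + 0.21·0.110803 + 0.32·0.00166156 = 0.0238004.

0.024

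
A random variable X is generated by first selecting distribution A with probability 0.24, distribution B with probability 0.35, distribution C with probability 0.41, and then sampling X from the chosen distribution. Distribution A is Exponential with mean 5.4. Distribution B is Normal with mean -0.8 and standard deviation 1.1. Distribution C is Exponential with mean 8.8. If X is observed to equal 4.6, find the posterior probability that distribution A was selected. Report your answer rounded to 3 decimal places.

Likelihoods f(4.6 | ·): A: 0.0790045; B: 2.12055e-06; C: 0.0673752.
Posterior ∝ prior × likelihood. Numerator for A: 0.24·0.0790045 = 0.0189611.
Normalizing constant: 0.24·0.0790045 + 0.35·2.12055e-06 + 0.41·0.0673752 = 0.0465856.
P(A | observation) = 0.0189611 / 0.0465856 = 0.407016.

0.407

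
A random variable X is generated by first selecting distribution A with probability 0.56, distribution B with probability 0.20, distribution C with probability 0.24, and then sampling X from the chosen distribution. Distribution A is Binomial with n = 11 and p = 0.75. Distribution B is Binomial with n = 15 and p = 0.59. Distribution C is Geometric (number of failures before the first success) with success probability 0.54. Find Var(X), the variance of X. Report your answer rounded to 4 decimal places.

Per component, A: μ=8.25, E[X²]=70.125; B: μ=8.85, E[X²]=81.951; C: μ=0.851852, E[X²]=2.30316.
E[X] = 0.56·8.25 + 0.2·8.85 + 0.24·0.851852 = 6.59444.
E[X²] = 0.56·70.125 + 0.2·81.951 + 0.24·2.30316 = 56.213.
Var(X) = E[X²] − (E[X])² = 56.213 − 43.4867 = 12.7263.

12.7263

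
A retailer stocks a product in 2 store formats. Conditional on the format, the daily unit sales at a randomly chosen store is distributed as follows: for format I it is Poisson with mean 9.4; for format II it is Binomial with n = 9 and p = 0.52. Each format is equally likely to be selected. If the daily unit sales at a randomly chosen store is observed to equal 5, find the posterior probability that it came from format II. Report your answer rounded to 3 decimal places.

0.834

Likelihoods P(X=5 | ·): I: 0.0505929; II: 0.254303.
Posterior ∝ prior × likelihood. Numerator for II: 0.5·0.254303 = 0.127152.
Normalizing constant: 0.5·0.0505929 + 0.5·0.254303 = 0.152448.
P(II | observation) = 0.127152 / 0.152448 = 0.834065.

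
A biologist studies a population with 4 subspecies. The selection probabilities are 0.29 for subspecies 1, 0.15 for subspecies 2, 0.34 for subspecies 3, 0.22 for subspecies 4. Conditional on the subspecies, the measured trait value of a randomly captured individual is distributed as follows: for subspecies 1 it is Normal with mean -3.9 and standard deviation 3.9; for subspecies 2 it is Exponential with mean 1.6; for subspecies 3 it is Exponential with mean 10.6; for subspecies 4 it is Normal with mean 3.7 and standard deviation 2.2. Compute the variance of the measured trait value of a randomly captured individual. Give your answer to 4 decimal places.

Per component, 1: μ=-3.9, E[X²]=30.42; 2: μ=1.6, E[X²]=5.12; 3: μ=10.6, E[X²]=224.72; 4: μ=3.7, E[X²]=18.53.
E[X] = 0.29·-3.9 + 0.15·1.6 + 0.34·10.6 + 0.22·3.7 = 3.527.
E[X²] = 0.29·30.42 + 0.15·5.12 + 0.34·224.72 + 0.22·18.53 = 90.0712.
Var(X) = E[X²] − (E[X])² = 90.0712 − 12.4397 = 77.6315.

77.6315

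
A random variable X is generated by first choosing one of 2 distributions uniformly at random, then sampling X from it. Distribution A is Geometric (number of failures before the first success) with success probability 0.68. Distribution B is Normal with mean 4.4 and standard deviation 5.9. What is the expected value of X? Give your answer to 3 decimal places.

2.435

Component means — A: 0.470588; B: 4.4.
E[X] = 0.5·0.470588 + 0.5·4.4 = 2.43529.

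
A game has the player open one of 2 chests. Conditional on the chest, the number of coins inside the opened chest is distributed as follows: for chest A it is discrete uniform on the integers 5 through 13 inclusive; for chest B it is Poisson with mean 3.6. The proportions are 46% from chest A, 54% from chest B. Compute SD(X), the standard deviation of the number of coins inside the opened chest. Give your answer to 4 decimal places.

Per component, A: μ=9, E[X²]=87.6667; B: μ=3.6, E[X²]=16.56.
E[X] = 0.46·9 + 0.54·3.6 = 6.084.
E[X²] = 0.46·87.6667 + 0.54·16.56 = 49.2691.
Var(X) = E[X²] − (E[X])² = 49.2691 − 37.0151 = 12.254.
SD(X) = √12.254 = 3.50057.

3.5006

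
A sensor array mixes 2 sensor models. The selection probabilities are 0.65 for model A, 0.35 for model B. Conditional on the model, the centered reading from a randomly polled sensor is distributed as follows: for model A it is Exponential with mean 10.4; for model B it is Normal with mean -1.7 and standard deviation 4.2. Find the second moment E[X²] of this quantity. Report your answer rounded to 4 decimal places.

147.7935

For each component E[X²] = Var + (mean)², giving A: 216.32; B: 20.53.
Overall E[X²] = 0.65·216.32 + 0.35·20.53 = 147.794.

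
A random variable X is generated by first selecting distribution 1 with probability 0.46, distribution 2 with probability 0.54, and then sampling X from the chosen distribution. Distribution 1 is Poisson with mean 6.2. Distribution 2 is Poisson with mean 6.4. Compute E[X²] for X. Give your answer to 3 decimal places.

46.109

For each component E[X²] = Var + (mean)², giving 1: 44.64; 2: 47.36.
Overall E[X²] = 0.46·44.64 + 0.54·47.36 = 46.1088.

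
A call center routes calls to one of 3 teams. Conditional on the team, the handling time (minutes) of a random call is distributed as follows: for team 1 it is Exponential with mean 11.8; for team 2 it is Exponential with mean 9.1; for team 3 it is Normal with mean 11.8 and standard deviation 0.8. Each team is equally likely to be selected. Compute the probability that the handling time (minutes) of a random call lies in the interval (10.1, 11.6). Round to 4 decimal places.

0.1618

Conditional on each team, P(10.1 < X < 11.6): 1: 0.0507191; 2: 0.0500874; 3: 0.3845.
By total probability, P(10.1 < X < 11.6) = 0.333333·0.0507191 + 0.333333·0.0500874 + 0.333333·0.3845 = 0.161769.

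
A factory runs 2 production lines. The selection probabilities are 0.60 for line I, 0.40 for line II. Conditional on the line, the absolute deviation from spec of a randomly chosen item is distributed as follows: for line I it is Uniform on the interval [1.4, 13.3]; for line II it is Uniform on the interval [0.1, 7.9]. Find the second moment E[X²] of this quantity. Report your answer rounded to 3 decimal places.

47.922

For each component E[X²] = Var + (mean)², giving I: 65.8233; II: 21.07.
Overall E[X²] = 0.6·65.8233 + 0.4·21.07 = 47.922.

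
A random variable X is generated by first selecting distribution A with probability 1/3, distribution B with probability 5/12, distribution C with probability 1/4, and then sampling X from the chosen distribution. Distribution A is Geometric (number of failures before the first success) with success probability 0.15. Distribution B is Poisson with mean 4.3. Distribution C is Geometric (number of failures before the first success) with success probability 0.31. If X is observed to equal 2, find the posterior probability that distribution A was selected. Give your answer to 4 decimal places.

0.2883

Likelihoods P(X=2 | ·): A: 0.108375; B: 0.125441; C: 0.147591.
Posterior ∝ prior × likelihood. Numerator for A: 0.333333·0.108375 = 0.036125.
Normalizing constant: 0.333333·0.108375 + 0.416667·0.125441 + 0.25·0.147591 = 0.12529.
P(A | observation) = 0.036125 / 0.12529 = 0.288331.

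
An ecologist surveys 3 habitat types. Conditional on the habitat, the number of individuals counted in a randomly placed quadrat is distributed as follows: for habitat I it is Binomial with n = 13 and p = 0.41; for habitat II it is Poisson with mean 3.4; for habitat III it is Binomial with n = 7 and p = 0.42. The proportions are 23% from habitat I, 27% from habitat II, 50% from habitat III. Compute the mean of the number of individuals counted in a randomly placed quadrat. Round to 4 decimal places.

3.6139

Component means — I: 5.33; II: 3.4; III: 2.94.
E[X] = 0.23·5.33 + 0.27·3.4 + 0.5·2.94 = 3.6139.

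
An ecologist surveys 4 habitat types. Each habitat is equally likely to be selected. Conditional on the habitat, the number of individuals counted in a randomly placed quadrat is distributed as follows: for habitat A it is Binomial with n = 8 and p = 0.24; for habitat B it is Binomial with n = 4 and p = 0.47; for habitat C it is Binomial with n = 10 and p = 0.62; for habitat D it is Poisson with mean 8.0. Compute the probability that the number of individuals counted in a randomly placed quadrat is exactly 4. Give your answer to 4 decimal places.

0.0692

Conditional on each habitat, P(X = 4): A: 0.0774814; B: 0.0487968; C: 0.0934303; D: 0.0572523.
By total probability, P(X = 4) = 0.25·0.0774814 + 0.25·0.0487968 + 0.25·0.0934303 + 0.25·0.0572523 = 0.0692402.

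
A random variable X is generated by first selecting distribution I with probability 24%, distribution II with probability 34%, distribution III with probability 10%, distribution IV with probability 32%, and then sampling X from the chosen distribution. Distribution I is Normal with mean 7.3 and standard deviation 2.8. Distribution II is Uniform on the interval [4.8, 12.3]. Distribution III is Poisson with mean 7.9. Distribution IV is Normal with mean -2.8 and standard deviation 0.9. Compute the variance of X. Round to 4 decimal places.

30.1890

Per component, I: μ=7.3, E[X²]=61.13; II: μ=8.55, E[X²]=77.79; III: μ=7.9, E[X²]=70.31; IV: μ=-2.8, E[X²]=8.65.
E[X] = 0.24·7.3 + 0.34·8.55 + 0.1·7.9 + 0.32·-2.8 = 4.553.
E[X²] = 0.24·61.13 + 0.34·77.79 + 0.1·70.31 + 0.32·8.65 = 50.9188.
Var(X) = E[X²] − (E[X])² = 50.9188 − 20.7298 = 30.189.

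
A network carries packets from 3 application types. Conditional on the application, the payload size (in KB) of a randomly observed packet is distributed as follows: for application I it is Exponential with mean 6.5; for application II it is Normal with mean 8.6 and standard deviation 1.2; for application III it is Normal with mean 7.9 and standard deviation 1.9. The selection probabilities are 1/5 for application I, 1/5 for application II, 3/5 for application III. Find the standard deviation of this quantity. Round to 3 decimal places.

Per component, I: μ=6.5, E[X²]=84.5; II: μ=8.6, E[X²]=75.4; III: μ=7.9, E[X²]=66.02.
E[X] = 0.2·6.5 + 0.2·8.6 + 0.6·7.9 = 7.76.
E[X²] = 0.2·84.5 + 0.2·75.4 + 0.6·66.02 = 71.592.
Var(X) = E[X²] − (E[X])² = 71.592 − 60.2176 = 11.3744.
SD(X) = √11.3744 = 3.3726.

3.373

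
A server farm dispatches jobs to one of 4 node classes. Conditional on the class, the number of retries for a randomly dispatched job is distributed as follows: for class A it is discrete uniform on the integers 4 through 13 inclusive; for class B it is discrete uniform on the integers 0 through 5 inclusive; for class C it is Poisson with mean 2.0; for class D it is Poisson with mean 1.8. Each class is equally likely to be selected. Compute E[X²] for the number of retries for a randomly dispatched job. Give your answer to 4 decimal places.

For each component E[X²] = Var + (mean)², giving A: 80.5; B: 9.16667; C: 6; D: 5.04.
Overall E[X²] = 0.25·80.5 + 0.25·9.16667 + 0.25·6 + 0.25·5.04 = 25.1767.

25.1767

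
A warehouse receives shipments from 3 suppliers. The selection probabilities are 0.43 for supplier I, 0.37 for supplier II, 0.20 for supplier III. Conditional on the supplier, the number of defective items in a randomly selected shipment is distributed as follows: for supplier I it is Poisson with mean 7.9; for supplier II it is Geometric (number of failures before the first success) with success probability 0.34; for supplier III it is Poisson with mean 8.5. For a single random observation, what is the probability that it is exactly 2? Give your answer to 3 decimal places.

Conditional on each supplier, P(X = 2): I: 0.0115691; II: 0.148104; III: 0.00735029.
By total probability, P(X = 2) = 0.43·0.0115691 + 0.37·0.148104 + 0.2·0.00735029 = 0.0612432.

0.061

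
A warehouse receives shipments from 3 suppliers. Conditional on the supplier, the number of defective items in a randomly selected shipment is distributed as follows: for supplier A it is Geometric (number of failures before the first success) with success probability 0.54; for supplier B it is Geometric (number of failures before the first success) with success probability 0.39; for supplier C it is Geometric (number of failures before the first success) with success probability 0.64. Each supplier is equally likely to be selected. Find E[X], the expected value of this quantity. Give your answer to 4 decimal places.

0.9928

Component means — A: 0.851852; B: 1.5641; C: 0.5625.
E[X] = 0.333333·0.851852 + 0.333333·1.5641 + 0.333333·0.5625 = 0.992818.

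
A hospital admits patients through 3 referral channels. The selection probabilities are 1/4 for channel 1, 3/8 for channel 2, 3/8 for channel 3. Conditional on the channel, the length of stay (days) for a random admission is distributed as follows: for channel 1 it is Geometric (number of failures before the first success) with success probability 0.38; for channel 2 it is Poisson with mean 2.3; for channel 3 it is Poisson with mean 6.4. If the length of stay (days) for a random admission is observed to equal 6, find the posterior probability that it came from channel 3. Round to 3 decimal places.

Likelihoods P(X=6 | ·): 1: 0.0215841; 2: 0.0206138; 3: 0.158585.
Posterior ∝ prior × likelihood. Numerator for 3: 0.375·0.158585 = 0.0594695.
Normalizing constant: 0.25·0.0215841 + 0.375·0.0206138 + 0.375·0.158585 = 0.0725956.
P(3 | observation) = 0.0594695 / 0.0725956 = 0.819188.

0.819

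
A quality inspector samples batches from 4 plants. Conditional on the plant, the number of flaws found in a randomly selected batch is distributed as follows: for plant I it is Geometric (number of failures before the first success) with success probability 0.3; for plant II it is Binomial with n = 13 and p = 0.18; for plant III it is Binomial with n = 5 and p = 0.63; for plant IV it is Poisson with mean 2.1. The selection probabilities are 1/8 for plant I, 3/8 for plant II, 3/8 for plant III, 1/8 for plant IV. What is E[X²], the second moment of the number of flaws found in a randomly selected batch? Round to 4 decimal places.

For each component E[X²] = Var + (mean)², giving I: 13.2222; II: 7.3944; III: 11.088; IV: 6.51.
Overall E[X²] = 0.125·13.2222 + 0.375·7.3944 + 0.375·11.088 + 0.125·6.51 = 9.39743.

9.3974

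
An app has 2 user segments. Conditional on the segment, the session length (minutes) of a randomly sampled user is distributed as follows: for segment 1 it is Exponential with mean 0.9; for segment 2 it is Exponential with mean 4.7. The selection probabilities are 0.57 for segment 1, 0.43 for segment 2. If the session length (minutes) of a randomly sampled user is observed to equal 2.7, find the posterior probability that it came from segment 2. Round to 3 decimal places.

0.620

Likelihoods f(2.7 | ·): 1: 0.055319; 2: 0.119788.
Posterior ∝ prior × likelihood. Numerator for 2: 0.43·0.119788 = 0.0515089.
Normalizing constant: 0.57·0.055319 + 0.43·0.119788 = 0.0830407.
P(2 | observation) = 0.0515089 / 0.0830407 = 0.620285.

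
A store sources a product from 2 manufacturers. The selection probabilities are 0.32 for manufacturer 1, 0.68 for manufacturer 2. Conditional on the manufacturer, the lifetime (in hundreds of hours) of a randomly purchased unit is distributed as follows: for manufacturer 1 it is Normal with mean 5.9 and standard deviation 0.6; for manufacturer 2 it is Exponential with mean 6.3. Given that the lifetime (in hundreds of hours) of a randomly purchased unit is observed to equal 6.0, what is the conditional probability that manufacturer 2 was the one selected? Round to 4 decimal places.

0.1656

Likelihoods f(6.0 | ·): 1: 0.655733; 2: 0.0612415.
Posterior ∝ prior × likelihood. Numerator for 2: 0.68·0.0612415 = 0.0416442.
Normalizing constant: 0.32·0.655733 + 0.68·0.0612415 = 0.251479.
P(2 | observation) = 0.0416442 / 0.251479 = 0.165597.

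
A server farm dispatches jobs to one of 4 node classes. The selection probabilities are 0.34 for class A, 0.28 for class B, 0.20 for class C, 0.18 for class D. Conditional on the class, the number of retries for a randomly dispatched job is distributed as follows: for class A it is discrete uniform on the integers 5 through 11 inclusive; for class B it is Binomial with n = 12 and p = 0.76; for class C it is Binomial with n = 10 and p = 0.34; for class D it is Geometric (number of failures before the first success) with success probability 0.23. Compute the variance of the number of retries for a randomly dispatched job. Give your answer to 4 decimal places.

Per component, A: μ=8, E[X²]=68; B: μ=9.12, E[X²]=85.3632; C: μ=3.4, E[X²]=13.804; D: μ=3.34783, E[X²]=25.7637.
E[X] = 0.34·8 + 0.28·9.12 + 0.2·3.4 + 0.18·3.34783 = 6.55621.
E[X²] = 0.34·68 + 0.28·85.3632 + 0.2·13.804 + 0.18·25.7637 = 54.42.
Var(X) = E[X²] − (E[X])² = 54.42 − 42.9839 = 11.4361.

11.4361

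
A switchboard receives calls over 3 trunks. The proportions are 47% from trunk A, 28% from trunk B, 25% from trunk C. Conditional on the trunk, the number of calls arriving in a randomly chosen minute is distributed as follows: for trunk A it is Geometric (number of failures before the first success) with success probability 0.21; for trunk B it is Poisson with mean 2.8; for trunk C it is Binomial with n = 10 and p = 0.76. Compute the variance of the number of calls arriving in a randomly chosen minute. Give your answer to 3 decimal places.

Per component, A: μ=3.7619, E[X²]=32.0658; B: μ=2.8, E[X²]=10.64; C: μ=7.6, E[X²]=59.584.
E[X] = 0.47·3.7619 + 0.28·2.8 + 0.25·7.6 = 4.4521.
E[X²] = 0.47·32.0658 + 0.28·10.64 + 0.25·59.584 = 32.9461.
Var(X) = E[X²] − (E[X])² = 32.9461 − 19.8212 = 13.125.

13.125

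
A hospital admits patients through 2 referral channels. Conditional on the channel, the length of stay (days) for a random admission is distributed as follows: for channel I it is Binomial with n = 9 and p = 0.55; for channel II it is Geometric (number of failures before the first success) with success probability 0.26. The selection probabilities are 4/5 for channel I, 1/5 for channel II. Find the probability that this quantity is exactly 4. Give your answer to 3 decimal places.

0.186

Conditional on each channel, P(X = 4): I: 0.212757; II: 0.0779651.
By total probability, P(X = 4) = 0.8·0.212757 + 0.2·0.0779651 = 0.185799.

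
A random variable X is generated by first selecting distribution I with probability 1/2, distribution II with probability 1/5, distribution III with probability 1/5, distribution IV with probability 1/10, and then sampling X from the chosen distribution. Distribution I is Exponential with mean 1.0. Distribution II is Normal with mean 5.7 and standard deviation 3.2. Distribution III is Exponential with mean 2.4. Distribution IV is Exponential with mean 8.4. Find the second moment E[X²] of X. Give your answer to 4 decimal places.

For each component E[X²] = Var + (mean)², giving I: 2; II: 42.73; III: 11.52; IV: 141.12.
Overall E[X²] = 0.5·2 + 0.2·42.73 + 0.2·11.52 + 0.1·141.12 = 25.962.

25.9620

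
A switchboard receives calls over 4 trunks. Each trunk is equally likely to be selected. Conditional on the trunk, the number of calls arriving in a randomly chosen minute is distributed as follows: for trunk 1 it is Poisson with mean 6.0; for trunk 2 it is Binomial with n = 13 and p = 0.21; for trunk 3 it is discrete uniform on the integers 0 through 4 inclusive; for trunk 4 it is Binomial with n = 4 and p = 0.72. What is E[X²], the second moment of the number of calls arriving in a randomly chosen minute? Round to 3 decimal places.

For each component E[X²] = Var + (mean)², giving 1: 42; 2: 9.6096; 3: 6; 4: 9.1008.
Overall E[X²] = 0.25·42 + 0.25·9.6096 + 0.25·6 + 0.25·9.1008 = 16.6776.

16.678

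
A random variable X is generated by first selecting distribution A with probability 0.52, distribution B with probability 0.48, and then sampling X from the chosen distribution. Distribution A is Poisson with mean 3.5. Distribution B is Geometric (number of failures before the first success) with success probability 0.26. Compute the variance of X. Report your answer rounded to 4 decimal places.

7.1811

Per component, A: μ=3.5, E[X²]=15.75; B: μ=2.84615, E[X²]=19.0473.
E[X] = 0.52·3.5 + 0.48·2.84615 = 3.18615.
E[X²] = 0.52·15.75 + 0.48·19.0473 = 17.3327.
Var(X) = E[X²] − (E[X])² = 17.3327 − 10.1516 = 7.18115.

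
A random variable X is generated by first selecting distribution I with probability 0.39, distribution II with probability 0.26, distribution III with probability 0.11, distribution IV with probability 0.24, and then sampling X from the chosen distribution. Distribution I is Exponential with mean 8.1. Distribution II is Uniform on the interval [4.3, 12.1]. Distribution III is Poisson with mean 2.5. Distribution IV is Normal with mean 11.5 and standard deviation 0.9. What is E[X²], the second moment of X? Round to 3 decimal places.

For each component E[X²] = Var + (mean)², giving I: 131.22; II: 72.31; III: 8.75; IV: 133.06.
Overall E[X²] = 0.39·131.22 + 0.26·72.31 + 0.11·8.75 + 0.24·133.06 = 102.873.

102.873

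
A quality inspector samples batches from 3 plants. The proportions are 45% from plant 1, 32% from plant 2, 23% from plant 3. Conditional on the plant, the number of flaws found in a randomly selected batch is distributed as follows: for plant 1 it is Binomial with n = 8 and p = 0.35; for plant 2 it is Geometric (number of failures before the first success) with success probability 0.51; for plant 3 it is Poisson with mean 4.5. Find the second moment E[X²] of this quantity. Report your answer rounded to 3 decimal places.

10.938

For each component E[X²] = Var + (mean)², giving 1: 9.66; 2: 2.807; 3: 24.75.
Overall E[X²] = 0.45·9.66 + 0.32·2.807 + 0.23·24.75 = 10.9377.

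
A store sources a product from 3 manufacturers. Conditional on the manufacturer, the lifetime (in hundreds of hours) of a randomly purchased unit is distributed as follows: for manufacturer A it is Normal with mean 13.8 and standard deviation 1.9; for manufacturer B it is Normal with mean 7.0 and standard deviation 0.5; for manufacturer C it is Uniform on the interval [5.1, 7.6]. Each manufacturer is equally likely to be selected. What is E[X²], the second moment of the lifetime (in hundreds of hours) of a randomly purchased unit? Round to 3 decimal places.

94.714

For each component E[X²] = Var + (mean)², giving A: 194.05; B: 49.25; C: 40.8433.
Overall E[X²] = 0.333333·194.05 + 0.333333·49.25 + 0.333333·40.8433 = 94.7144.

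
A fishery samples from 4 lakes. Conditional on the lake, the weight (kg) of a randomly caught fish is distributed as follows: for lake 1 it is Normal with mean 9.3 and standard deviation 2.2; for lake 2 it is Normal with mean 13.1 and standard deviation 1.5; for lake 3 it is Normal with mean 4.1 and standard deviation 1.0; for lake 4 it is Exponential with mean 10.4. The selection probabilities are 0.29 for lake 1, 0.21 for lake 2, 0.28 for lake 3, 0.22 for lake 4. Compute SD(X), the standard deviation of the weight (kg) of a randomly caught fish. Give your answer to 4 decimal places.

Per component, 1: μ=9.3, E[X²]=91.33; 2: μ=13.1, E[X²]=173.86; 3: μ=4.1, E[X²]=17.81; 4: μ=10.4, E[X²]=216.32.
E[X] = 0.29·9.3 + 0.21·13.1 + 0.28·4.1 + 0.22·10.4 = 8.884.
E[X²] = 0.29·91.33 + 0.21·173.86 + 0.28·17.81 + 0.22·216.32 = 115.573.
Var(X) = E[X²] − (E[X])² = 115.573 − 78.9255 = 36.648.
SD(X) = √36.648 = 6.05376.

6.0538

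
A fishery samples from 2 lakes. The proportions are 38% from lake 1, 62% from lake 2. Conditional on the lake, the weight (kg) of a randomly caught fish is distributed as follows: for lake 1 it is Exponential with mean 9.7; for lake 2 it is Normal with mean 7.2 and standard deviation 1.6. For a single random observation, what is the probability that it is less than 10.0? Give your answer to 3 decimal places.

Conditional on each lake, P(X < 10.0): 1: 0.643324; 2: 0.959941.
By total probability, P(X < 10.0) = 0.38·0.643324 + 0.62·0.959941 = 0.839626.

0.840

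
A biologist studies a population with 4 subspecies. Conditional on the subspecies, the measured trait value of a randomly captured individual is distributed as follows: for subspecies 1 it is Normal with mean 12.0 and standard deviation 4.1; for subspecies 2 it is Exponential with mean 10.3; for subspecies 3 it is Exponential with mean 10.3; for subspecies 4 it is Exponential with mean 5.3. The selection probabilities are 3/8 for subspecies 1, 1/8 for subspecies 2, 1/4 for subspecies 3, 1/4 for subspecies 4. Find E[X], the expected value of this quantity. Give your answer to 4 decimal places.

Component means — 1: 12; 2: 10.3; 3: 10.3; 4: 5.3.
E[X] = 0.375·12 + 0.125·10.3 + 0.25·10.3 + 0.25·5.3 = 9.6875.

9.6875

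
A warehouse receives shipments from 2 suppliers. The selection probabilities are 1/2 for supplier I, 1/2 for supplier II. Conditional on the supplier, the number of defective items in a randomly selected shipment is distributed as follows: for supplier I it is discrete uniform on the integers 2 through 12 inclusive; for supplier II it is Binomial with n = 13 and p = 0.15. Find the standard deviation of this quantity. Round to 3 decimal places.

Per component, I: μ=7, E[X²]=59; II: μ=1.95, E[X²]=5.46.
E[X] = 0.5·7 + 0.5·1.95 = 4.475.
E[X²] = 0.5·59 + 0.5·5.46 = 32.23.
Var(X) = E[X²] − (E[X])² = 32.23 − 20.0256 = 12.2044.
SD(X) = √12.2044 = 3.49348.

3.493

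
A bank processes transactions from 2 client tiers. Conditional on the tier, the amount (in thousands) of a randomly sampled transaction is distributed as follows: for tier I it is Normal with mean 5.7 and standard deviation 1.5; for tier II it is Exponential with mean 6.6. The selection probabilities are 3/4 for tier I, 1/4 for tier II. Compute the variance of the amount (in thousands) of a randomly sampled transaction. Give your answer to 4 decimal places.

12.7294

Per component, I: μ=5.7, E[X²]=34.74; II: μ=6.6, E[X²]=87.12.
E[X] = 0.75·5.7 + 0.25·6.6 = 5.925.
E[X²] = 0.75·34.74 + 0.25·87.12 = 47.835.
Var(X) = E[X²] − (E[X])² = 47.835 − 35.1056 = 12.7294.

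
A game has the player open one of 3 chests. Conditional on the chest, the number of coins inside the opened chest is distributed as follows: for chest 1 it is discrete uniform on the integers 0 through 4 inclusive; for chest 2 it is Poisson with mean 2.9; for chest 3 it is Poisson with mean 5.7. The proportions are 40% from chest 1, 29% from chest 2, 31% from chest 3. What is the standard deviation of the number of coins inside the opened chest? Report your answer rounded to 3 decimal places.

2.430

Per component, 1: μ=2, E[X²]=6; 2: μ=2.9, E[X²]=11.31; 3: μ=5.7, E[X²]=38.19.
E[X] = 0.4·2 + 0.29·2.9 + 0.31·5.7 = 3.408.
E[X²] = 0.4·6 + 0.29·11.31 + 0.31·38.19 = 17.5188.
Var(X) = E[X²] − (E[X])² = 17.5188 − 11.6145 = 5.90434.
SD(X) = √5.90434 = 2.42988.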